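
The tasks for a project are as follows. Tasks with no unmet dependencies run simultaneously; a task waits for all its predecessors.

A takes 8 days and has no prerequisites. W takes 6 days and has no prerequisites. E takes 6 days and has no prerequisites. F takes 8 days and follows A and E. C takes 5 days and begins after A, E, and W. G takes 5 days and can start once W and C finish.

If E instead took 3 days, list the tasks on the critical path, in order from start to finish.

A, C, G

Baseline: A→C→G = 8+5+5 = 18 → 18 days.
E has 2 days of float (longest path through it is 16).
That remains the longest chain; total 18 days.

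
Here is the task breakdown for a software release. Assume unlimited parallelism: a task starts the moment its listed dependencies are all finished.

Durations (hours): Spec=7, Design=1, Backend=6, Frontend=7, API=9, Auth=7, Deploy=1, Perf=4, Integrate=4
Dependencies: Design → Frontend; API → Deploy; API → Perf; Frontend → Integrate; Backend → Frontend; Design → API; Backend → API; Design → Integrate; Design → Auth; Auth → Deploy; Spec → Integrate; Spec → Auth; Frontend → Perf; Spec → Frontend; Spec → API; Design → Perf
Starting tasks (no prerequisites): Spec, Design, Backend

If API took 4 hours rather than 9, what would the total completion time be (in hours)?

18

The binding path is Spec→API→Perf = 7+9+4 = 20; finish at 20 hours.
Since API is critical, the -5 change carries straight to that chain (now 15 hours).
Now Spec→Frontend→Perf = 7+7+4 = 18 is longest, so the finish becomes 18 hours.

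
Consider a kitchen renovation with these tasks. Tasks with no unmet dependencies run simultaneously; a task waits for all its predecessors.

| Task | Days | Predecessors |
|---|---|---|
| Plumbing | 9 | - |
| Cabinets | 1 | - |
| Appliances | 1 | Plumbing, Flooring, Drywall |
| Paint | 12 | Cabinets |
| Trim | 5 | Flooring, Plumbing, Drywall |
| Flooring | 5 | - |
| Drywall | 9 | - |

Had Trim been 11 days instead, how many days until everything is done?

Baseline: Plumbing→Trim = 9+5 = 14 → 14 days.
Since Trim is critical, the +6 change carries straight to that chain (now 20 days).
The critical path is still Plumbing→Trim; finish is now 20 days.

20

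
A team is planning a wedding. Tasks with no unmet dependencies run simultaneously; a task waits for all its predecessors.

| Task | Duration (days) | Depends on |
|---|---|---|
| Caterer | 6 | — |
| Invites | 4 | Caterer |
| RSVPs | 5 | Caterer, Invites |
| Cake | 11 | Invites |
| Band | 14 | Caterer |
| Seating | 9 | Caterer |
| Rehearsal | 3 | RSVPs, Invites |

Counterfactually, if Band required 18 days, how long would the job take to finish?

24

Actual critical path: Caterer→Invites→Cake = 6+4+11 = 21 ⇒ 21 days.
Band is off the critical path — its longest chain is 20 days, giving 1 of slack.
New critical path: Caterer→Band = 6+18 = 24 ⇒ 24 days.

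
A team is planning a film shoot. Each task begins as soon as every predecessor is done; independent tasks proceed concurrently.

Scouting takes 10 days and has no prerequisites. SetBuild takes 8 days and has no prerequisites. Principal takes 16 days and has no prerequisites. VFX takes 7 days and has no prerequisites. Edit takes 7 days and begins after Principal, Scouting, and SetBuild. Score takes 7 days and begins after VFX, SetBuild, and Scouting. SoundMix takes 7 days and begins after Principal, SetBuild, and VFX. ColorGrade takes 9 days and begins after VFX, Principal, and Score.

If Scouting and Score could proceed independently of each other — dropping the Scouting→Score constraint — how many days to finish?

25

Before: longest chain Scouting→Score→ColorGrade = 10+7+9 = 26, finish 26.
Without Scouting→Score, Score's earliest start moves from 10 to 8.
After: Principal→ColorGrade = 16+9 = 25 → 25 days.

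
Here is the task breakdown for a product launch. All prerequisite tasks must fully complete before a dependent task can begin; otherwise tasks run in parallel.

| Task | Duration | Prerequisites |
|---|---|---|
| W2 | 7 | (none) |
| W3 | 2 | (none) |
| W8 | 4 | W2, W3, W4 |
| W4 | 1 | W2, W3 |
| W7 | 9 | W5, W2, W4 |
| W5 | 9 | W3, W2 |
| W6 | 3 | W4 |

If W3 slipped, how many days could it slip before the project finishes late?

5

The longest chain is W2→W5→W7 = 7+9+9 = 25; overall finish 25 days.
W3 finishes as early as 2 and must finish by 7.
Float = 25 − 20 = 5.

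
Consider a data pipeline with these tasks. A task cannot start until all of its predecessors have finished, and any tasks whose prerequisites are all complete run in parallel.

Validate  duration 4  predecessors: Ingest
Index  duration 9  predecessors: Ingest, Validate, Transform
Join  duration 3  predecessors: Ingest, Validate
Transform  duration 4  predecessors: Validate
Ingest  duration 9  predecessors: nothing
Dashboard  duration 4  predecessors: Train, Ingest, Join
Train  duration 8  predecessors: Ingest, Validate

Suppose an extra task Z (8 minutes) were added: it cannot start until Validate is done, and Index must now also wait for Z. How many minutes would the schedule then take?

Originally the schedule takes 26 minutes.
With Z inserted, Index now waits for max(Ingest, Validate, Transform, Z).
New critical path: Ingest→Validate→Z→Index = 9+4+8+9 = 30 ⇒ 30 minutes.

30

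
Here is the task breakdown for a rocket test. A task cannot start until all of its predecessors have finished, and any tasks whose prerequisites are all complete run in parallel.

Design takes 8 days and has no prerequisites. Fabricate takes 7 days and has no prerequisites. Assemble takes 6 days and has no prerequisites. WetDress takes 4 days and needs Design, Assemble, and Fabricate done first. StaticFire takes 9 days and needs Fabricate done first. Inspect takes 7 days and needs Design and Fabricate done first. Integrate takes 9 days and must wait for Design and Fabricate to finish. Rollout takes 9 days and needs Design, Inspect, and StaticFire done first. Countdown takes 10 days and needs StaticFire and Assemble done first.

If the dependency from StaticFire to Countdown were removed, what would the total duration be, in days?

With the dependency in place, Fabricate→StaticFire→Countdown = 7+9+10 = 26 sets the finish at 26 days.
Without StaticFire→Countdown, Countdown's earliest start moves from 16 to 6.
The longest chain is now Fabricate→StaticFire→Rollout = 7+9+9 = 25, so the job takes 25 days.

25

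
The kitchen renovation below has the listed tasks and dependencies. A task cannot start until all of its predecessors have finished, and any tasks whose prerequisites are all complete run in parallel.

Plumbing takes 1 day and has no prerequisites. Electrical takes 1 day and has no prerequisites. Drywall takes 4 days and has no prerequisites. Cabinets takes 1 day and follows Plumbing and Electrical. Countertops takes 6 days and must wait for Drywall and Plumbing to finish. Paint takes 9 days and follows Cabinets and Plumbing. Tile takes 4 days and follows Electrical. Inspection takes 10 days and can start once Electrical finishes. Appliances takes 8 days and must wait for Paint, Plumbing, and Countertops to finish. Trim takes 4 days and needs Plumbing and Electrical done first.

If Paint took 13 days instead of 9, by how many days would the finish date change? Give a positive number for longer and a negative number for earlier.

As given, the longest chain is Plumbing→Cabinets→Paint→Appliances = 1+1+9+8 = 19, so the finish is 19 days.
Since Paint is critical, the +4 change carries straight to that chain (now 23 days).
No other chain overtakes it, so the finish is 23 days.
Change in finish: 23 − 19 = +4 days.

4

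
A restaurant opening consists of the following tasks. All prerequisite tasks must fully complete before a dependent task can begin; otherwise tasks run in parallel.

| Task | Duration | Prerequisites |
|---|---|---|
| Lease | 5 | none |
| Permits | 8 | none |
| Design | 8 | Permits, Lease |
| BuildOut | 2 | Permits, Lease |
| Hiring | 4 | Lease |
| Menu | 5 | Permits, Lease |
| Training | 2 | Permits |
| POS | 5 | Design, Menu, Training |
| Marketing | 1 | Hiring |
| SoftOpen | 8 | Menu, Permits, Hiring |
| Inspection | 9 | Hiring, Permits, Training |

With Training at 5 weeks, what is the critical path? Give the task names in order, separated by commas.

Permits, Training, Inspection

Actual critical path: Permits→Design→POS = 8+8+5 = 21 ⇒ 21 weeks.
Training has 2 weeks of float (longest path through it is 19).
New critical path: Permits→Training→Inspection = 8+5+9 = 22 ⇒ 22 weeks.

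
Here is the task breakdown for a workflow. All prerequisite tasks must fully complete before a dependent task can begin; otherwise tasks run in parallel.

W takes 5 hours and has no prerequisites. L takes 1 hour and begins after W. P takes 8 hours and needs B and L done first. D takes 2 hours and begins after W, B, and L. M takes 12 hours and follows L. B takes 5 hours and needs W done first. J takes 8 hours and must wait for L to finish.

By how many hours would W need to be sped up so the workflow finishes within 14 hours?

Current finish: 18 hours; target: 14.
W is on every critical path, so each hour cut from W cuts the finish by one (this holds down to a finish of 14).
Need 18 − 14 = 4 hours off W → W becomes 1 hour, finish becomes 14.

4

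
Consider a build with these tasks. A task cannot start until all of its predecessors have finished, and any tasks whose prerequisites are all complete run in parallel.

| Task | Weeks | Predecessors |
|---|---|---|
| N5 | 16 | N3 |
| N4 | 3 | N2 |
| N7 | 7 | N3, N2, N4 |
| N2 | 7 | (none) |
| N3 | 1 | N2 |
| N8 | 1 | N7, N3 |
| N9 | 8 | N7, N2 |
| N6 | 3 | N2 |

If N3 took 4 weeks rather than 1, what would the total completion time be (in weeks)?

As given, the longest chain is N2→N4→N7→N9 = 7+3+7+8 = 25, so the finish is 25 weeks.
The longest path through N3 is only 24 weeks, so N3 has float 1.
The binding chain switches to N2→N3→N5 = 7+4+16 = 27; finish 27 weeks.

27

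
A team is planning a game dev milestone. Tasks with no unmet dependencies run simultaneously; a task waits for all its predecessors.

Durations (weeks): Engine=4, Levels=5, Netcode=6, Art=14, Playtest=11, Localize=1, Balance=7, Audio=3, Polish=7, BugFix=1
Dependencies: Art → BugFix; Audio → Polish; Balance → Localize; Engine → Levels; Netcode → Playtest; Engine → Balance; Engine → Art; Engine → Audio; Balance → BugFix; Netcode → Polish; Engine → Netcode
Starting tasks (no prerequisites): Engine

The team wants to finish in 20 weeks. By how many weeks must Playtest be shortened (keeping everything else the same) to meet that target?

1

Current finish: 21 weeks; target: 20.
Playtest is on every critical path, so each week cut from Playtest cuts the finish by one (this holds down to a finish of 19).
Need 21 − 20 = 1 week off Playtest → Playtest becomes 10 weeks, finish becomes 20.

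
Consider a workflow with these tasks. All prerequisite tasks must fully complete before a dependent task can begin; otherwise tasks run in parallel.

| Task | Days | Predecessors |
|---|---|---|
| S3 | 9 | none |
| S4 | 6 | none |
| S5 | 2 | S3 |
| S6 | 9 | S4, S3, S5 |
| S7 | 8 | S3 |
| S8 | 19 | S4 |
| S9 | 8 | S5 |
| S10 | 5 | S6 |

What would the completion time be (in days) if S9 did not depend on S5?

Before: longest chain S3→S5→S6→S10 = 9+2+9+5 = 25, finish 25.
Without S5→S9, S9's earliest start moves from 11 to 0.
After: S3→S5→S6→S10 = 9+2+9+5 = 25 → 25 days.

25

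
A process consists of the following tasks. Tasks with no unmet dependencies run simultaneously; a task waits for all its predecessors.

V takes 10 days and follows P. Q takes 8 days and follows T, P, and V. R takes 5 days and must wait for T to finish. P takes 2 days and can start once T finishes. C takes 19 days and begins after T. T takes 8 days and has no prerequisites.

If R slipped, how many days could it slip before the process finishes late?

15

The longest chain is T→P→V→Q = 8+2+10+8 = 28; overall finish 28 days.
R finishes as early as 13 and must finish by 28.
Float = 28 − 13 = 15.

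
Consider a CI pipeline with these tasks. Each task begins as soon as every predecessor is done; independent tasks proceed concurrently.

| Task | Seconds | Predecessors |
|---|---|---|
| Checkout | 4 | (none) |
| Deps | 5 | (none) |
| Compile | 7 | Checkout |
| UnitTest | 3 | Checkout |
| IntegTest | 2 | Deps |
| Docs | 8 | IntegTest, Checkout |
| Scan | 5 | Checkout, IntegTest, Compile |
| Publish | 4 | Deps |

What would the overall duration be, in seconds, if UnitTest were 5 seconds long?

Actual critical path: Checkout→Compile→Scan = 4+7+5 = 16 ⇒ 16 seconds.
The longest path through UnitTest is only 7 seconds, so UnitTest has float 9.
That remains the longest chain; total 16 seconds.

16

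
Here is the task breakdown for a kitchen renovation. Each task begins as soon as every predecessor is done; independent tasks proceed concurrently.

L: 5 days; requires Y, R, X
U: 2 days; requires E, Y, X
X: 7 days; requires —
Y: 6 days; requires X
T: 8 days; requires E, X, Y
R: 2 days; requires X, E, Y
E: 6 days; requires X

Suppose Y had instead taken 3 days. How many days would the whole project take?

As given, the longest chain is X→Y→T = 7+6+8 = 21, so the finish is 21 days.
Y lies on that path, so at 3 days the path becomes 18 days.
New critical path: X→E→T = 7+6+8 = 21 ⇒ 21 days.

21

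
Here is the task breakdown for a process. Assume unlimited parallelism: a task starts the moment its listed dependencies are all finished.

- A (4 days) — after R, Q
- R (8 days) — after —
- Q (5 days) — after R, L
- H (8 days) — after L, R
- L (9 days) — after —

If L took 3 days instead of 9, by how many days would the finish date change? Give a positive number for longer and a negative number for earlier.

Baseline: L→Q→A = 9+5+4 = 18 → 18 days.
L is on the critical path; changing it to 3 makes that path 12 days.
New critical path: R→Q→A = 8+5+4 = 17 ⇒ 17 days.
Change in finish: 17 − 18 = -1 days.

-1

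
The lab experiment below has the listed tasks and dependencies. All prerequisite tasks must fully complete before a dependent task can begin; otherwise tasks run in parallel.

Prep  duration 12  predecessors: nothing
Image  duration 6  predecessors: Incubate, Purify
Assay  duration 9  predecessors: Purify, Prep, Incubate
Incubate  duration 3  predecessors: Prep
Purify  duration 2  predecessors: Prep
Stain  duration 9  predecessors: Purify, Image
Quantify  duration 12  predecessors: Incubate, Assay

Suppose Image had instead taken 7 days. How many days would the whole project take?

36

Baseline: Prep→Incubate→Assay→Quantify = 12+3+9+12 = 36 → 36 days.
Image is off the critical path — its longest chain is 30 days, giving 6 of slack.
The critical path is still Prep→Incubate→Assay→Quantify; finish is now 36 days.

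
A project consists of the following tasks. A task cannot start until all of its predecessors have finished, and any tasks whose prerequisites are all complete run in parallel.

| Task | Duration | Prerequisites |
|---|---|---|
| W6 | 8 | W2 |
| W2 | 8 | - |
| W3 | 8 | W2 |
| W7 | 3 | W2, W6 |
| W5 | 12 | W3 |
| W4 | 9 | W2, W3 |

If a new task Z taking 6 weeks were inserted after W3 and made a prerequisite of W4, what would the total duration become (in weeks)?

31

Originally the schedule takes 28 weeks.
With Z inserted, W4 now waits for max(W2, W3, Z).
New critical path: W2→W3→Z→W4 = 8+8+6+9 = 31 ⇒ 31 weeks.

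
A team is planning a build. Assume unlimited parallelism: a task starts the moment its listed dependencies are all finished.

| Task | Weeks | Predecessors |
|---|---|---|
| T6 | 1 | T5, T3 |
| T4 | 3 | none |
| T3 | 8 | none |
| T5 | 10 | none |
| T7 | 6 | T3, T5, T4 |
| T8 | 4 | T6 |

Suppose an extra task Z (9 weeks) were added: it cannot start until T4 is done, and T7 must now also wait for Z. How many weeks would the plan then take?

18

Originally the plan takes 16 weeks.
With Z inserted, T7 now waits for max(T3, T5, T4, Z).
New critical path: T4→Z→T7 = 3+9+6 = 18 ⇒ 18 weeks.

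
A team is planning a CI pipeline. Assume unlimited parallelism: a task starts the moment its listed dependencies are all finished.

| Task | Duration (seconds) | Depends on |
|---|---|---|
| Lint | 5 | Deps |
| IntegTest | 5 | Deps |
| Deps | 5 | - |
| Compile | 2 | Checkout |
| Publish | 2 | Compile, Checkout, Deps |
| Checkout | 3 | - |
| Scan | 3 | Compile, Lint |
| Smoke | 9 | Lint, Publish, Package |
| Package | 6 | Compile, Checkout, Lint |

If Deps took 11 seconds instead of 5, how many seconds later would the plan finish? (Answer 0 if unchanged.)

6

Critical path before the change: Deps→Lint→Package→Smoke = 5+5+6+9 = 25 giving 25 seconds.
Since Deps is critical, the +6 change carries straight to that chain (now 31 seconds).
The critical path is still Deps→Lint→Package→Smoke; finish is now 31 seconds.
Change in finish: 31 − 25 = +6 seconds.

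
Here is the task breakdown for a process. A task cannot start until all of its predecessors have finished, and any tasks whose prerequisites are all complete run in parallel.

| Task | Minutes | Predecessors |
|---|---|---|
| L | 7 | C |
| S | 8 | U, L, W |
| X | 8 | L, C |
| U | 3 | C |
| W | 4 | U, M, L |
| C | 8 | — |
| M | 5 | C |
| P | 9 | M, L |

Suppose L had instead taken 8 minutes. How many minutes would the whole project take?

28

As given, the longest chain is C→L→W→S = 8+7+4+8 = 27, so the finish is 27 minutes.
Since L is critical, the +1 change carries straight to that chain (now 28 minutes).
No other chain overtakes it, so the finish is 28 minutes.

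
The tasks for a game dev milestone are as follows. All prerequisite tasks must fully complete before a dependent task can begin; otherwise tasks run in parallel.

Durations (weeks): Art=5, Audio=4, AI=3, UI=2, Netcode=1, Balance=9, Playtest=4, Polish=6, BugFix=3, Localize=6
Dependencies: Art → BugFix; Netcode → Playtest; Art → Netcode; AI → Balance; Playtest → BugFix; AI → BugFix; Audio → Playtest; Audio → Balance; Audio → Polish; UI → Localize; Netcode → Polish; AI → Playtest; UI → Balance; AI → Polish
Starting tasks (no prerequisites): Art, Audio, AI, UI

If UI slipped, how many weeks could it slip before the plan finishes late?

Art→Netcode→Playtest→BugFix = 5+1+4+3 = 13 sets the makespan at 13 weeks.
The longest chain containing UI totals 11 weeks.
Float = 13 − 11 = 2.

2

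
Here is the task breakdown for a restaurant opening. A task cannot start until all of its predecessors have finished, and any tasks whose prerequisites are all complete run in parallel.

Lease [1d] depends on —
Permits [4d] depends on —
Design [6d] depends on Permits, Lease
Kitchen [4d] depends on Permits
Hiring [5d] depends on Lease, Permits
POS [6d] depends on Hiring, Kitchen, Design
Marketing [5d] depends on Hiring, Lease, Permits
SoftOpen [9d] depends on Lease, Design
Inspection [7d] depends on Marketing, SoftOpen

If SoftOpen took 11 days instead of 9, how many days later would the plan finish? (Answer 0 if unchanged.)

2

The binding path is Permits→Design→SoftOpen→Inspection = 4+6+9+7 = 26; finish at 26 days.
SoftOpen is on the critical path; changing it to 11 makes that path 28 days.
No other chain overtakes it, so the finish is 28 days.
Change in finish: 28 − 26 = +2 days.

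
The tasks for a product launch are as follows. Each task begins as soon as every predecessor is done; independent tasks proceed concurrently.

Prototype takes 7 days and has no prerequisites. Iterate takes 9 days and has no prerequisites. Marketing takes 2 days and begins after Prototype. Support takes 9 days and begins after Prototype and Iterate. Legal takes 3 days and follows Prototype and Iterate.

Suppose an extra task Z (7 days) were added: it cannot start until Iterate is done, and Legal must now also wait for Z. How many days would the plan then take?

19

Originally the plan takes 18 days.
With Z inserted, Legal now waits for max(Prototype, Iterate, Z).
New critical path: Iterate→Z→Legal = 9+7+3 = 19 ⇒ 19 days.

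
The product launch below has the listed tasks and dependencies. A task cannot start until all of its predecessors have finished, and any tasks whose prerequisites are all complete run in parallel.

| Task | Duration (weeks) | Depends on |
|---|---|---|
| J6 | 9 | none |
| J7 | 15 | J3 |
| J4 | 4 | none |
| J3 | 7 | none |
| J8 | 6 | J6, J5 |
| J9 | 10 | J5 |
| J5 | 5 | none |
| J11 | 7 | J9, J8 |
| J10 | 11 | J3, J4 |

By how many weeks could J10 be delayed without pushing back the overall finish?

4

Critical path: J3→J7 = 7+15 = 22, so the finish is 22 weeks.
The longest chain containing J10 totals 18 weeks.
So J10 can slip 22 − 18 = 4 weeks.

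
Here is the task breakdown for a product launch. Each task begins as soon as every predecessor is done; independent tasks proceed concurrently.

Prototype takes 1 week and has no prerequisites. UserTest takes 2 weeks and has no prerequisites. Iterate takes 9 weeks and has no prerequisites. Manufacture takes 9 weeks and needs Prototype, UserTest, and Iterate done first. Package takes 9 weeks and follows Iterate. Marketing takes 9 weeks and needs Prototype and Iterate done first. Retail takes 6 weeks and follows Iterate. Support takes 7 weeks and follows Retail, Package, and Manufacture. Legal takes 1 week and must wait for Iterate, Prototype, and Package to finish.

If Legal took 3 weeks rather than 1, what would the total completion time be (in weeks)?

Baseline: Iterate→Manufacture→Support = 9+9+7 = 25 → 25 weeks.
Legal is off the critical path — its longest chain is 19 weeks, giving 6 of slack.
That remains the longest chain; total 25 weeks.

25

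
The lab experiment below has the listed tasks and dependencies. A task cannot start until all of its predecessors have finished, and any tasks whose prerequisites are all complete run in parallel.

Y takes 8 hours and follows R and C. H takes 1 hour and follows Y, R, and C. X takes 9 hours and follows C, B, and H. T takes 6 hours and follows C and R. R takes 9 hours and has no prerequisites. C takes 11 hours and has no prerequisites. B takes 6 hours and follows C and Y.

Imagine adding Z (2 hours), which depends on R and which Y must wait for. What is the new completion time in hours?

Originally the schedule takes 34 hours.
With Z inserted, Y now waits for max(R, C, Z).
New critical path: C→Y→B→X = 11+8+6+9 = 34 ⇒ 34 hours.

34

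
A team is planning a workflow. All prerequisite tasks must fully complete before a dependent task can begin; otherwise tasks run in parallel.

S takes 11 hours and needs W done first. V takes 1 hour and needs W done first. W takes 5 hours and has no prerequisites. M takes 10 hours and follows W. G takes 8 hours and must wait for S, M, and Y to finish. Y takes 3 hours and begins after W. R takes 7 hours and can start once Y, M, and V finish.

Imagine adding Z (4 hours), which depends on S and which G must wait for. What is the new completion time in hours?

Originally the plan takes 24 hours.
With Z inserted, G now waits for max(S, M, Y, Z).
New critical path: W→S→Z→G = 5+11+4+8 = 28 ⇒ 28 hours.

28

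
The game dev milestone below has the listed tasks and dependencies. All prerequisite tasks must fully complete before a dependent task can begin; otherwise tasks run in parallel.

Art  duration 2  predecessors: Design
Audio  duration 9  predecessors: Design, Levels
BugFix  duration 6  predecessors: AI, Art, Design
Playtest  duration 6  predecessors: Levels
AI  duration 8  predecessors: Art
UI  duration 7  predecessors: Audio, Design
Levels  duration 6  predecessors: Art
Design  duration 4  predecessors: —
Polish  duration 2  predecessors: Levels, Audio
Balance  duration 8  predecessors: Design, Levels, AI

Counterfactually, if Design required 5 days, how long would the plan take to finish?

29

As given, the longest chain is Design→Art→Levels→Audio→UI = 4+2+6+9+7 = 28, so the finish is 28 days.
Since Design is critical, the +1 change carries straight to that chain (now 29 days).
No other chain overtakes it, so the finish is 29 days.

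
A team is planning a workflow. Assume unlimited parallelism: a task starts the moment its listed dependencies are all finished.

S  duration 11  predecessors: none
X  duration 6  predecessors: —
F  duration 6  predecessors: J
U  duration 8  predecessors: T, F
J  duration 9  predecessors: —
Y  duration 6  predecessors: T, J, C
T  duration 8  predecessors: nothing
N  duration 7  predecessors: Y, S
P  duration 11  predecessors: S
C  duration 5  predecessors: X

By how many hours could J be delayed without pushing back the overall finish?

1

The longest chain is X→C→Y→N = 6+5+6+7 = 24; overall finish 24 hours.
J finishes as early as 9 and must finish by 10.
Float = 24 − 23 = 1.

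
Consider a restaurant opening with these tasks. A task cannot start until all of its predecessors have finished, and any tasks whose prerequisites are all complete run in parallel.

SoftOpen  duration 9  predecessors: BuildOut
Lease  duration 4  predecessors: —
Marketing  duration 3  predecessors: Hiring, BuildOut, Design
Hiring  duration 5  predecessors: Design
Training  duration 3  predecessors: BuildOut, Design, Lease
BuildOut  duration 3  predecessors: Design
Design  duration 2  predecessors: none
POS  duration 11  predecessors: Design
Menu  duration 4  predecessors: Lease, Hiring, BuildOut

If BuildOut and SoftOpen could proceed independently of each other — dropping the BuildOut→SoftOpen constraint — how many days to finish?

13

Original critical path: Design→BuildOut→SoftOpen = 2+3+9 = 14 ⇒ 14 days.
Without BuildOut→SoftOpen, SoftOpen's earliest start moves from 5 to 0.
New critical path: Design→POS = 2+11 = 13 ⇒ 13 days.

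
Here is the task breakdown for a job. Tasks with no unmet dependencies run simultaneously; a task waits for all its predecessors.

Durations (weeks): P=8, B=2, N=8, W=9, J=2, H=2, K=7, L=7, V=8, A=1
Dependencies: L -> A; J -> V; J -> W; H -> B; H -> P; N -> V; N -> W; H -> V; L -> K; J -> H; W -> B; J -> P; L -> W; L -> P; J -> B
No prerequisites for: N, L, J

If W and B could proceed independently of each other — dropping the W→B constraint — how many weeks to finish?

17

Before: longest chain N→W→B = 8+9+2 = 19, finish 19.
Without W→B, B's earliest start moves from 17 to 4.
The longest chain is now N→W = 8+9 = 17, so the project takes 17 weeks.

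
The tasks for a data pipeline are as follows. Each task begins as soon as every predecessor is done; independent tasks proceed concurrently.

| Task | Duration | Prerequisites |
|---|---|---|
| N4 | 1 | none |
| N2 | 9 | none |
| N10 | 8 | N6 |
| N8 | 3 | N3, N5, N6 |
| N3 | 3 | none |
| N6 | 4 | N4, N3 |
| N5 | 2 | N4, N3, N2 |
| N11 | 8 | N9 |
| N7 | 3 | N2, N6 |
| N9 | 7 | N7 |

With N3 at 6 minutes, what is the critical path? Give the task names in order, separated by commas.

The binding path is N2→N7→N9→N11 = 9+3+7+8 = 27; finish at 27 minutes.
N3 is off the critical path — its longest chain is 25 minutes, giving 2 of slack.
New critical path: N3→N6→N7→N9→N11 = 6+4+3+7+8 = 28 ⇒ 28 minutes.

N3, N6, N7, N9, N11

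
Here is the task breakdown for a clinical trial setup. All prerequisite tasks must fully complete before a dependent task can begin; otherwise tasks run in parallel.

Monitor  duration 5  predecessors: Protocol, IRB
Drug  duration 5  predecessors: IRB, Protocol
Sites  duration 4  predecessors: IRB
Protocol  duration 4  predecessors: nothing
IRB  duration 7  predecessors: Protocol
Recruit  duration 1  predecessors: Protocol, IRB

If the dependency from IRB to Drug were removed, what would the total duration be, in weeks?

Before: longest chain Protocol→IRB→Drug = 4+7+5 = 16, finish 16.
Without IRB→Drug, Drug's earliest start moves from 11 to 4.
After: Protocol→IRB→Monitor = 4+7+5 = 16 → 16 weeks.

16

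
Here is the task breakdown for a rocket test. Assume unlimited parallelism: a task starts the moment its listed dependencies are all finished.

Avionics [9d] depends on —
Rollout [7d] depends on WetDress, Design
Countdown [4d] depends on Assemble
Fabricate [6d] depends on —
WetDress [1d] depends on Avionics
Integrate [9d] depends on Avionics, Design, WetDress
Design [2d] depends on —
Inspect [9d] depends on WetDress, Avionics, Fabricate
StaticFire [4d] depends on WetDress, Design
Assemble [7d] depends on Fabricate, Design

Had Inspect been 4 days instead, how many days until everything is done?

As given, the longest chain is Avionics→WetDress→Inspect = 9+1+9 = 19, so the finish is 19 days.
Inspect lies on that path, so at 4 days the path becomes 14 days.
The binding chain switches to Avionics→WetDress→Integrate = 9+1+9 = 19; finish 19 days.

19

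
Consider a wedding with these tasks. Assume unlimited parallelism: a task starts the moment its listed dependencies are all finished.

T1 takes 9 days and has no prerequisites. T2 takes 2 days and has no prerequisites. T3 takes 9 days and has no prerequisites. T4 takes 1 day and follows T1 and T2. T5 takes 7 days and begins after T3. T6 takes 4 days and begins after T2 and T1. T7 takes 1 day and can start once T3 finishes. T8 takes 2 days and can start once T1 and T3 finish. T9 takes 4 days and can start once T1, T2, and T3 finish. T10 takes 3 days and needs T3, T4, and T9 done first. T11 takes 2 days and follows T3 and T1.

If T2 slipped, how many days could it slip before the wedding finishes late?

Critical path: T1→T9→T10 = 9+4+3 = 16, so the finish is 16 days.
T2 finishes as early as 2 and must finish by 9.
Slack of T2 = 7 − 0 = 7 days.

7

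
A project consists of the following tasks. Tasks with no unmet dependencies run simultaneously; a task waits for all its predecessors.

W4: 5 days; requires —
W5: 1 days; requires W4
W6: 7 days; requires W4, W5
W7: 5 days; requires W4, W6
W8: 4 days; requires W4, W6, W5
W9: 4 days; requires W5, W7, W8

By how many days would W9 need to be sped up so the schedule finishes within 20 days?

Current finish: 22 days; target: 20.
W9 is on every critical path, so each day cut from W9 cuts the finish by one (this holds down to a finish of 19).
Need 22 − 20 = 2 days off W9 → W9 becomes 2 days, finish becomes 20.

2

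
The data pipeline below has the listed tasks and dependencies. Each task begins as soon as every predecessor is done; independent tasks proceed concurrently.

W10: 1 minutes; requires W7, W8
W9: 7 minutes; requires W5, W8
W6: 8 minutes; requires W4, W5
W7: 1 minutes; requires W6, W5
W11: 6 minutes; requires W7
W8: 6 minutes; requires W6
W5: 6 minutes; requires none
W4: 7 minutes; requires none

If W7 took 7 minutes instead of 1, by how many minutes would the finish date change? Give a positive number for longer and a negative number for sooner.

0

Actual critical path: W4→W6→W8→W9 = 7+8+6+7 = 28 ⇒ 28 minutes.
W7 is off the critical path — its longest chain is 22 minutes, giving 6 of slack.
Now W4→W6→W7→W11 = 7+8+7+6 = 28 is longest, so the finish becomes 28 minutes.
Change in finish: 28 − 28 = +0 minutes.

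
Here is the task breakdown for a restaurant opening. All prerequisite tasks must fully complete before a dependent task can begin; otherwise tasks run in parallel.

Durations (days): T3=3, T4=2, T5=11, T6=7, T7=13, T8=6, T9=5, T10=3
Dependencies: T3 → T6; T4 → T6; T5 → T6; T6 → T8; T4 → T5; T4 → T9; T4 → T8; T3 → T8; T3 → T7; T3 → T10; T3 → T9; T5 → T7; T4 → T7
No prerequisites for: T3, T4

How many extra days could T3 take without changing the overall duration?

10

Critical path: T4→T5→T6→T8 = 2+11+7+6 = 26, so the finish is 26 days.
Longest path through T3: 16 days (earliest finish 3, latest finish 13).
So T3 can slip 13 − 3 = 10 days.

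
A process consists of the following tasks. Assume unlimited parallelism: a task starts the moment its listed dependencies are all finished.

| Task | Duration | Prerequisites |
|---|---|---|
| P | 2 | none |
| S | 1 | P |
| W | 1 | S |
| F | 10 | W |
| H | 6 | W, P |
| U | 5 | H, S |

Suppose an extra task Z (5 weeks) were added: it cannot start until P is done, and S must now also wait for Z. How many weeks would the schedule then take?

Originally the schedule takes 15 weeks.
With Z inserted, S now waits for max(P, Z).
New critical path: P→Z→S→W→H→U = 2+5+1+1+6+5 = 20 ⇒ 20 weeks.

20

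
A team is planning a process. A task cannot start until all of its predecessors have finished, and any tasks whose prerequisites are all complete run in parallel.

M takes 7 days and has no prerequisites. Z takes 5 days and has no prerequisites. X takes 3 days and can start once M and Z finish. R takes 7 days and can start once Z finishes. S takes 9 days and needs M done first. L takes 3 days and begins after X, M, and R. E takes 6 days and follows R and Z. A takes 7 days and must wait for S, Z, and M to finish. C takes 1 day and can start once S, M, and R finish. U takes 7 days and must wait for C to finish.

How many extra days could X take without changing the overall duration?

M→S→C→U = 7+9+1+7 = 24 sets the makespan at 24 days.
The longest chain containing X totals 13 days.
Slack of X = 18 − 7 = 11 days.

11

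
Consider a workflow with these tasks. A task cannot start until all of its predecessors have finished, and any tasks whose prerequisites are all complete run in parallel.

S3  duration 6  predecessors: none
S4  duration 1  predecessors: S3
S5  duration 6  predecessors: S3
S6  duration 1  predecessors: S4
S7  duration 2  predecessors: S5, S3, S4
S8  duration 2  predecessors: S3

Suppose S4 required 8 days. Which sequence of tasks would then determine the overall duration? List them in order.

S3, S4, S7

The binding path is S3→S5→S7 = 6+6+2 = 14; finish at 14 days.
S4 is off the critical path — its longest chain is 9 days, giving 5 of slack.
Now S3→S4→S7 = 6+8+2 = 16 is longest, so the finish becomes 16 days.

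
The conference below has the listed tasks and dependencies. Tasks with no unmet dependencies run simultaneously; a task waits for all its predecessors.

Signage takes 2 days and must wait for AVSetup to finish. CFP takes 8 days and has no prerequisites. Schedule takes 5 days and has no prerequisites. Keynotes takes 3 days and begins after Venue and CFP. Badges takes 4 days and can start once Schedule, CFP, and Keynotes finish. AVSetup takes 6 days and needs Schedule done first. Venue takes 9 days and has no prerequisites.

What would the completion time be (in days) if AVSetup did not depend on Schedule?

Original critical path: Venue→Keynotes→Badges = 9+3+4 = 16 ⇒ 16 days.
Without Schedule→AVSetup, AVSetup's earliest start moves from 5 to 0.
The longest chain is now Venue→Keynotes→Badges = 9+3+4 = 16, so the schedule takes 16 days.

16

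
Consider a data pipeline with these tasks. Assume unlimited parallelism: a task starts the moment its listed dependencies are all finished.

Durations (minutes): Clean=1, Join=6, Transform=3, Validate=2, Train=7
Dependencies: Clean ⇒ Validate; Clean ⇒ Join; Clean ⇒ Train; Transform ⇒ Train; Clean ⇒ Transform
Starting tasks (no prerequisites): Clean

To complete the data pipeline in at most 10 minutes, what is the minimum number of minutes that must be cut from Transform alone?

1

Current finish: 11 minutes; target: 10.
Transform is on every critical path, so each minute cut from Transform cuts the finish by one (this holds down to a finish of 9).
Need 11 − 10 = 1 minute off Transform → Transform becomes 2 minutes, finish becomes 10.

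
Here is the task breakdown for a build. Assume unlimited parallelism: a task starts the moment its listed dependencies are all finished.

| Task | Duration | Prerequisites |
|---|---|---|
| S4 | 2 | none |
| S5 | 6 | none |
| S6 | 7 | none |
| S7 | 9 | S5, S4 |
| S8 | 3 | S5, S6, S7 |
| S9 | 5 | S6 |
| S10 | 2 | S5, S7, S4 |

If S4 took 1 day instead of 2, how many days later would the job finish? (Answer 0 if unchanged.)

As given, the longest chain is S5→S7→S8 = 6+9+3 = 18, so the finish is 18 days.
S4 has 4 days of float (longest path through it is 14).
That remains the longest chain; total 18 days.
Change in finish: 18 − 18 = +0 days.

0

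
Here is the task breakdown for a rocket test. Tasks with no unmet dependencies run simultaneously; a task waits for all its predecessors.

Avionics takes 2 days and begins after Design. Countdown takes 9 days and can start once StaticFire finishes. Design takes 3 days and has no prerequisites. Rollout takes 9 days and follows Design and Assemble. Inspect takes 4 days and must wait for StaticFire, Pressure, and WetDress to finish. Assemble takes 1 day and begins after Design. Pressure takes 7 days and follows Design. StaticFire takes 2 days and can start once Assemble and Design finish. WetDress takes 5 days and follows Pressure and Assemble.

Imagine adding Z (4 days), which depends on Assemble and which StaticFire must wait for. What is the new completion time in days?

19

Originally the schedule takes 19 days.
With Z inserted, StaticFire now waits for max(Assemble, Design, Z).
New critical path: Design→Assemble→Z→StaticFire→Countdown = 3+1+4+2+9 = 19 ⇒ 19 days.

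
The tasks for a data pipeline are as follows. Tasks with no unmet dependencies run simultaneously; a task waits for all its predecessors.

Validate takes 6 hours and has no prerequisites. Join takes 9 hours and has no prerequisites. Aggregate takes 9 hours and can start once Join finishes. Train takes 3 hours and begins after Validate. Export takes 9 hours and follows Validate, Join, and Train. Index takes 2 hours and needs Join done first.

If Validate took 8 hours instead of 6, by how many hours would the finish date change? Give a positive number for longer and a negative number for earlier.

2

As given, the longest chain is Validate→Train→Export = 6+3+9 = 18, so the finish is 18 hours.
Since Validate is critical, the +2 change carries straight to that chain (now 20 hours).
The critical path is still Validate→Train→Export; finish is now 20 hours.
Change in finish: 20 − 18 = +2 hours.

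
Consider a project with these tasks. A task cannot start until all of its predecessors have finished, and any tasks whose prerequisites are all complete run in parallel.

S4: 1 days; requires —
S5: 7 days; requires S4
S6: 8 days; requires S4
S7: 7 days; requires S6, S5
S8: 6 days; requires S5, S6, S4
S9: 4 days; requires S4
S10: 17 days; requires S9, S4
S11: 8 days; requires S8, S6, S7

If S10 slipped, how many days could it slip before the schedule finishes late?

2

The longest chain is S4→S6→S7→S11 = 1+8+7+8 = 24; overall finish 24 days.
S10 finishes as early as 22 and must finish by 24.
Slack of S10 = 7 − 5 = 2 days.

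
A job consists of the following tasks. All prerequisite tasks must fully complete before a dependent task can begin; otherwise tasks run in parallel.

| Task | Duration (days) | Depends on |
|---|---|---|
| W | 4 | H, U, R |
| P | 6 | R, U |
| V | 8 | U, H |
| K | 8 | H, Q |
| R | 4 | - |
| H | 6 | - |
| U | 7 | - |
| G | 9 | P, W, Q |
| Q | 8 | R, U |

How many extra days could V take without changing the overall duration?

Critical path: U→Q→G = 7+8+9 = 24, so the finish is 24 days.
The longest chain containing V totals 15 days.
Slack of V = 16 − 7 = 9 days.

9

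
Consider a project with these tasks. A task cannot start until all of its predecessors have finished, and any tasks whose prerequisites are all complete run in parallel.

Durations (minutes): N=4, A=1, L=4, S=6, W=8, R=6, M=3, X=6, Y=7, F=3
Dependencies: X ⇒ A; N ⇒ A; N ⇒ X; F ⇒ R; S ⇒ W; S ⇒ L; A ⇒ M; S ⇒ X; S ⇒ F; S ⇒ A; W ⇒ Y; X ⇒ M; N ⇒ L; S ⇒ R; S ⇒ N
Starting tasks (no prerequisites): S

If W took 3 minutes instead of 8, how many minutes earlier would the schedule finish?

1

Critical path before the change: S→W→Y = 6+8+7 = 21 giving 21 minutes.
Since W is critical, the -5 change carries straight to that chain (now 16 minutes).
Now S→N→X→A→M = 6+4+6+1+3 = 20 is longest, so the finish becomes 20 minutes.
Change in finish: 20 − 21 = -1 minutes.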